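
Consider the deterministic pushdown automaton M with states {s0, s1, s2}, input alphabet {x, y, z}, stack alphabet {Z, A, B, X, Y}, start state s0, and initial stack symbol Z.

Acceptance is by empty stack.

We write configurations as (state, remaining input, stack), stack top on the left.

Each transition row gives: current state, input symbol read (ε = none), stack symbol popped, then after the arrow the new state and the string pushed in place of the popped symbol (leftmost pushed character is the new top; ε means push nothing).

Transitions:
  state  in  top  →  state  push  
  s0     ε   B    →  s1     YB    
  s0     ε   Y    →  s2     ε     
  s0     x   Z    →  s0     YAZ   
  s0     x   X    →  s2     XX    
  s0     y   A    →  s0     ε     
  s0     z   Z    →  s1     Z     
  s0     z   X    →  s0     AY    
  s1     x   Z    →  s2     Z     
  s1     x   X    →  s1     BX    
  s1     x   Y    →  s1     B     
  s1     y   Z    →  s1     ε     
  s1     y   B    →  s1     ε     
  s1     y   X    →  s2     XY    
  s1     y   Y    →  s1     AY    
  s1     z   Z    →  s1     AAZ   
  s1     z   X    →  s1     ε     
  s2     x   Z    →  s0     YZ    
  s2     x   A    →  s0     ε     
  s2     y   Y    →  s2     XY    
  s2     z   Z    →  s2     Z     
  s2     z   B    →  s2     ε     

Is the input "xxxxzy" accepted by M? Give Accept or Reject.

Accept

(s0, xxxxzy, Z)
  read x, top Z: go to s0, push YAZ → (s0, xxxzy, YAZ)
  ε-move, top Y: go to s2, push ε → (s2, xxxzy, AZ)
  read x, top A: go to s0, push ε → (s0, xxzy, Z)
  read x, top Z: go to s0, push YAZ → (s0, xzy, YAZ)
  ε-move, top Y: go to s2, push ε → (s2, xzy, AZ)
  read x, top A: go to s0, push ε → (s0, zy, Z)
  read z, top Z: go to s1, push Z → (s1, y, Z)
  read y, top Z: go to s1, push ε → (s1, ε, ε)
All input consumed and the stack is empty.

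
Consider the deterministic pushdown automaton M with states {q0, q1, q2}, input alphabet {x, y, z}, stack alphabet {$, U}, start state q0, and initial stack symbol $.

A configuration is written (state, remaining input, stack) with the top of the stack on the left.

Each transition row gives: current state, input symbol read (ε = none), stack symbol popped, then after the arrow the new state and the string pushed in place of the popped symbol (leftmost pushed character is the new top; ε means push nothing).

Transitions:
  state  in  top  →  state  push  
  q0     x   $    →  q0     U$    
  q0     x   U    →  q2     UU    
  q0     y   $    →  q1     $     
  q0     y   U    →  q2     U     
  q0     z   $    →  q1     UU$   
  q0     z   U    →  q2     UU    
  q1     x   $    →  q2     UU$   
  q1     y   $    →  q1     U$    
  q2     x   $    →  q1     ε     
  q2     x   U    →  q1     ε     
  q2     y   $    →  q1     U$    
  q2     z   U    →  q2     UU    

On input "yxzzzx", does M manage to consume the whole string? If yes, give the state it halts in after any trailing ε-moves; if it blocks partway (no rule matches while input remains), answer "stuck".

q1

(q0, yxzzzx, $) ⊢ (q1, xzzzx, $) ⊢ (q2, zzzx, UU$) ⊢ (q2, zzx, UUU$) ⊢ (q2, zx, UUUU$) ⊢ (q2, x, UUUUU$) ⊢ (q1, ε, UUUU$)
All input consumed; M is in state q1.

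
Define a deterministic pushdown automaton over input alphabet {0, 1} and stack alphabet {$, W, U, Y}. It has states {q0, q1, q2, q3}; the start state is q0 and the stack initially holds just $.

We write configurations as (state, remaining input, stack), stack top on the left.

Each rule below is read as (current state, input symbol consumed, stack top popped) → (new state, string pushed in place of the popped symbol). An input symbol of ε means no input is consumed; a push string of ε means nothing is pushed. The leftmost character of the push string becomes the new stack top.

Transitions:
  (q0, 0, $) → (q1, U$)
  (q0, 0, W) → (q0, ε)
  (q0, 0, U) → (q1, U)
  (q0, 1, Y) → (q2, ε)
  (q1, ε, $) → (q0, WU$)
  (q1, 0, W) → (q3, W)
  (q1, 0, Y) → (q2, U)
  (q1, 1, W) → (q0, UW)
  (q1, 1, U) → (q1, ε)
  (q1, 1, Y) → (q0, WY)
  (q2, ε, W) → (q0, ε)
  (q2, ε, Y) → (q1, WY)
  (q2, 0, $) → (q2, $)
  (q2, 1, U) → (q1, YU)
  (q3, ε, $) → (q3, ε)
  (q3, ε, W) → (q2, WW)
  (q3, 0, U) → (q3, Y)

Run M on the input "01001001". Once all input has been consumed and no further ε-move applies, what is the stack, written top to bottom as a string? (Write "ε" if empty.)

WU$

(q0, 01001001, $)
  read 0, top $: go to q1, push U$ → (q1, 1001001, U$)
  read 1, top U: go to q1, push ε → (q1, 001001, $)
  ε-move, top $: go to q0, push WU$ → (q0, 001001, WU$)
  read 0, top W: go to q0, push ε → (q0, 01001, U$)
  read 0, top U: go to q1, push U → (q1, 1001, U$)
  read 1, top U: go to q1, push ε → (q1, 001, $)
  ε-move, top $: go to q0, push WU$ → (q0, 001, WU$)
  read 0, top W: go to q0, push ε → (q0, 01, U$)
  read 0, top U: go to q1, push U → (q1, 1, U$)
  read 1, top U: go to q1, push ε → (q1, ε, $)
  ε-move, top $: go to q0, push WU$ → (q0, ε, WU$)
All input consumed in state q0 with stack WU$.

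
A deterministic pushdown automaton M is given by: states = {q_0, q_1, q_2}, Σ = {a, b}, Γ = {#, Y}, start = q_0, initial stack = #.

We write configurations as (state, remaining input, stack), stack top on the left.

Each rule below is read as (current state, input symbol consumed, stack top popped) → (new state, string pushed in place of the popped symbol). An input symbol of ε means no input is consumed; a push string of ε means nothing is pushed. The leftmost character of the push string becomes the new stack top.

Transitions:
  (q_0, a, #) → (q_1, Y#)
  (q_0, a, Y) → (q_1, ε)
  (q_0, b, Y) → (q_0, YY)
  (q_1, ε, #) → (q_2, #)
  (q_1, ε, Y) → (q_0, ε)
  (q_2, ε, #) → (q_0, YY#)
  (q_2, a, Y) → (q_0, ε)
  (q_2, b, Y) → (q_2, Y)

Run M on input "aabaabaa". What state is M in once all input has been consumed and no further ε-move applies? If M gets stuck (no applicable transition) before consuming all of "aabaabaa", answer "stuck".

stuck

(q_0, aabaabaa, #)
  read a, top #: go to q_1, push Y# → (q_1, abaabaa, Y#)
  ε-move, top Y: go to q_0, push ε → (q_0, abaabaa, #)
  read a, top #: go to q_1, push Y# → (q_1, baabaa, Y#)
  ε-move, top Y: go to q_0, push ε → (q_0, baabaa, #)
No transition for (q_0, b, top #); M blocks with input baabaa remaining.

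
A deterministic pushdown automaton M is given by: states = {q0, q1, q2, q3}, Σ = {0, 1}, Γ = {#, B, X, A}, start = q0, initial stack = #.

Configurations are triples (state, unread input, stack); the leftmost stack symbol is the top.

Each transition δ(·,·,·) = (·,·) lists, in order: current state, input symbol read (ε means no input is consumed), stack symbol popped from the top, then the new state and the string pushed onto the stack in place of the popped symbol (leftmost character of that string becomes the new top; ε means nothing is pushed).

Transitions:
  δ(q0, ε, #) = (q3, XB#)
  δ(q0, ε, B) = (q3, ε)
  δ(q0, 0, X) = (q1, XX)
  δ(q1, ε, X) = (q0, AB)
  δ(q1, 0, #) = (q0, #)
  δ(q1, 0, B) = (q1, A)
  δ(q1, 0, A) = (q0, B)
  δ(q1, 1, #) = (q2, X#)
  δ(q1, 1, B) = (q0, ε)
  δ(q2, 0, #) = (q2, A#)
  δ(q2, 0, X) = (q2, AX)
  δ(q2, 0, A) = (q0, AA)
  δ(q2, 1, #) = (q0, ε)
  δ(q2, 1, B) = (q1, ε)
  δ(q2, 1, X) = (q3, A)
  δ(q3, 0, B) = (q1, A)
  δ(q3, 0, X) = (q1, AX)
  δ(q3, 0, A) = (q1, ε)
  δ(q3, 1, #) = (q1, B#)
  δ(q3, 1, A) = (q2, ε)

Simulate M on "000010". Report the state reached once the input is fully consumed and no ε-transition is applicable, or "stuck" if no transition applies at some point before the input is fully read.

(q0, 000010, #) ⊢ (q3, 000010, XB#) ⊢ (q1, 00010, AXB#) ⊢ (q0, 0010, BXB#) ⊢ (q3, 0010, XB#) ⊢ (q1, 010, AXB#) ⊢ (q0, 10, BXB#) ⊢ (q3, 10, XB#)
No transition for (q3, 1, top X); M blocks with input 10 remaining.

stuck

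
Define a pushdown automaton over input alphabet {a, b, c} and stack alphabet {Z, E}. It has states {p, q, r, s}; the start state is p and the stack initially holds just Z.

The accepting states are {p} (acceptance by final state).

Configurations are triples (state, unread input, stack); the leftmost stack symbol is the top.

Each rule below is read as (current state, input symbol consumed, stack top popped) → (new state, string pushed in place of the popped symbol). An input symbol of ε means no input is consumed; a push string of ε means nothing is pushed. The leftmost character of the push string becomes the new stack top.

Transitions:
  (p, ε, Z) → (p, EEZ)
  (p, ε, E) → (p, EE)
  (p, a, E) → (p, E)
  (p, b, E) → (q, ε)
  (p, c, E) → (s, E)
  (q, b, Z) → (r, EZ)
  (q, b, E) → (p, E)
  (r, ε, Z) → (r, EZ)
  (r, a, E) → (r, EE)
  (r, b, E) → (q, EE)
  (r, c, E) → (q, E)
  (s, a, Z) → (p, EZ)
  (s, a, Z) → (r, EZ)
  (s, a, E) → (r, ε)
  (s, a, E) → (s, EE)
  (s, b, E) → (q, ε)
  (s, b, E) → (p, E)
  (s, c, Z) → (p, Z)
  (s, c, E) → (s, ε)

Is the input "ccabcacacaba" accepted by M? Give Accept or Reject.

One accepting computation: (p, ccabcacacaba, Z) ⊢ (p, ccabcacacaba, EEZ) ⊢ (s, cabcacacaba, EEZ) ⊢ (s, abcacacaba, EZ) ⊢ (s, bcacacaba, EEZ) ⊢ (p, cacacaba, EEZ) ⊢ (s, acacaba, EEZ) ⊢ (s, cacaba, EEEZ) ⊢ (s, acaba, EEZ) ⊢ (s, caba, EEEZ) ⊢ (s, aba, EEZ) ⊢ (s, ba, EEEZ) ⊢ (p, a, EEEZ) ⊢ (p, ε, EEEZ)
All input consumed and state p ∈ F.

Accept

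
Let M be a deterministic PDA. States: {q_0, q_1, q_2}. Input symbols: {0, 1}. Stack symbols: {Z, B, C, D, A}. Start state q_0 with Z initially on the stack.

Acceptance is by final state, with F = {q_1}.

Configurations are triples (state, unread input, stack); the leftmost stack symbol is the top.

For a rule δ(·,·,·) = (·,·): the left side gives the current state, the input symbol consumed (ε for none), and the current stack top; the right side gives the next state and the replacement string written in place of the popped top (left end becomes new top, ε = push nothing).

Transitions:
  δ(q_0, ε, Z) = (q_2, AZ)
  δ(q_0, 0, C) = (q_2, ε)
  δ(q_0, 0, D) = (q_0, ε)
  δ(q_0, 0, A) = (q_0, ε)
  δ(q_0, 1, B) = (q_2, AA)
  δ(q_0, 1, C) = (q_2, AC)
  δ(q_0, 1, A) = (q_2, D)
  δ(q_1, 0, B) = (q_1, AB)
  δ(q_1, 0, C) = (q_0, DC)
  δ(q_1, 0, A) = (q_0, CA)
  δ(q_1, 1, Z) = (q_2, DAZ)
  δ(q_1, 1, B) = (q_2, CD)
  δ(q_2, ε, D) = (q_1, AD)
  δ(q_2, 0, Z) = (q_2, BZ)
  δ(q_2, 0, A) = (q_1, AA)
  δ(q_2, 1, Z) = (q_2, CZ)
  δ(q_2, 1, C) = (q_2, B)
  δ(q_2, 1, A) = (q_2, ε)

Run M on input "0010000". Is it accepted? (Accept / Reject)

(q_0, 0010000, Z)
  ε-move, top Z: go to q_2, push AZ → (q_2, 0010000, AZ)
  read 0, top A: go to q_1, push AA → (q_1, 010000, AAZ)
  read 0, top A: go to q_0, push CA → (q_0, 10000, CAAZ)
  read 1, top C: go to q_2, push AC → (q_2, 0000, ACAAZ)
  read 0, top A: go to q_1, push AA → (q_1, 000, AACAAZ)
  read 0, top A: go to q_0, push CA → (q_0, 00, CAACAAZ)
  read 0, top C: go to q_2, push ε → (q_2, 0, AACAAZ)
  read 0, top A: go to q_1, push AA → (q_1, ε, AAACAAZ)
All input consumed; state q_1 ∈ F.

Accept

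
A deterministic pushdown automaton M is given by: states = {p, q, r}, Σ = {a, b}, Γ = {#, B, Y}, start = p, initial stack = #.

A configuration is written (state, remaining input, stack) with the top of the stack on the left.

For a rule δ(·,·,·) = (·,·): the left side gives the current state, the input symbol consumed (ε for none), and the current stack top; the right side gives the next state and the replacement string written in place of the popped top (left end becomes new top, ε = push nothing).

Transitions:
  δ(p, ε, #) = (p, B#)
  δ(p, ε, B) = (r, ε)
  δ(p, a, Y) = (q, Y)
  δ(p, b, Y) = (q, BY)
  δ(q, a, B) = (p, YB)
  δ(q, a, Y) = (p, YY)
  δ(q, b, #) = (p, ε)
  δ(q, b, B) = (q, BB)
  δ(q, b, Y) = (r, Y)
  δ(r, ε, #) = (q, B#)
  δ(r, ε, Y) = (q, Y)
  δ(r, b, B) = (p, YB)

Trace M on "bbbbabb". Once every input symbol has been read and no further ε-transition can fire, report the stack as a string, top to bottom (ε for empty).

BBYBBBBB#

(p, bbbbabb, #)
  ε-move, top #: go to p, push B# → (p, bbbbabb, B#)
  ε-move, top B: go to r, push ε → (r, bbbbabb, #)
  ε-move, top #: go to q, push B# → (q, bbbbabb, B#)
  read b, top B: go to q, push BB → (q, bbbabb, BB#)
  read b, top B: go to q, push BB → (q, bbabb, BBB#)
  read b, top B: go to q, push BB → (q, babb, BBBB#)
  read b, top B: go to q, push BB → (q, abb, BBBBB#)
  read a, top B: go to p, push YB → (p, bb, YBBBBB#)
  read b, top Y: go to q, push BY → (q, b, BYBBBBB#)
  read b, top B: go to q, push BB → (q, ε, BBYBBBBB#)
All input consumed in state q with stack BBYBBBBB#.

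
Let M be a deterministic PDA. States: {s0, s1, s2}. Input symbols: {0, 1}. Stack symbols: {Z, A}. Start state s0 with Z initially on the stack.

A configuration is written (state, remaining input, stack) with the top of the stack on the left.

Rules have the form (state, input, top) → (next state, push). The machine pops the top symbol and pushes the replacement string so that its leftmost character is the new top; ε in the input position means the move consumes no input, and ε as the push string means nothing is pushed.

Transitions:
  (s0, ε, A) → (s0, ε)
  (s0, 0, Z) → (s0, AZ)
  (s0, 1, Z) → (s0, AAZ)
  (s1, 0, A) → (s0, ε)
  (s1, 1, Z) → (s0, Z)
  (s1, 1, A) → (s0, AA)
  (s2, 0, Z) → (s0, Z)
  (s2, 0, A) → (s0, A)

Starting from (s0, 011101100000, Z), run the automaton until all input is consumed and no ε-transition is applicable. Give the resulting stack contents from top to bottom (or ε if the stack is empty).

(s0, 011101100000, Z)
  read 0, top Z: go to s0, push AZ → (s0, 11101100000, AZ)
  ε-move, top A: go to s0, push ε → (s0, 11101100000, Z)
  read 1, top Z: go to s0, push AAZ → (s0, 1101100000, AAZ)
  ε-move, top A: go to s0, push ε → (s0, 1101100000, AZ)
  ε-move, top A: go to s0, push ε → (s0, 1101100000, Z)
  read 1, top Z: go to s0, push AAZ → (s0, 101100000, AAZ)
  ε-move, top A: go to s0, push ε → (s0, 101100000, AZ)
  ε-move, top A: go to s0, push ε → (s0, 101100000, Z)
  read 1, top Z: go to s0, push AAZ → (s0, 01100000, AAZ)
  ε-move, top A: go to s0, push ε → (s0, 01100000, AZ)
  ε-move, top A: go to s0, push ε → (s0, 01100000, Z)
  read 0, top Z: go to s0, push AZ → (s0, 1100000, AZ)
  ε-move, top A: go to s0, push ε → (s0, 1100000, Z)
  read 1, top Z: go to s0, push AAZ → (s0, 100000, AAZ)
  ε-move, top A: go to s0, push ε → (s0, 100000, AZ)
  ε-move, top A: go to s0, push ε → (s0, 100000, Z)
  read 1, top Z: go to s0, push AAZ → (s0, 00000, AAZ)
  ε-move, top A: go to s0, push ε → (s0, 00000, AZ)
  ε-move, top A: go to s0, push ε → (s0, 00000, Z)
  read 0, top Z: go to s0, push AZ → (s0, 0000, AZ)
  ε-move, top A: go to s0, push ε → (s0, 0000, Z)
  read 0, top Z: go to s0, push AZ → (s0, 000, AZ)
  ε-move, top A: go to s0, push ε → (s0, 000, Z)
  read 0, top Z: go to s0, push AZ → (s0, 00, AZ)
  ε-move, top A: go to s0, push ε → (s0, 00, Z)
  read 0, top Z: go to s0, push AZ → (s0, 0, AZ)
  ε-move, top A: go to s0, push ε → (s0, 0, Z)
  read 0, top Z: go to s0, push AZ → (s0, ε, AZ)
  ε-move, top A: go to s0, push ε → (s0, ε, Z)
All input consumed in state s0 with stack Z.

Z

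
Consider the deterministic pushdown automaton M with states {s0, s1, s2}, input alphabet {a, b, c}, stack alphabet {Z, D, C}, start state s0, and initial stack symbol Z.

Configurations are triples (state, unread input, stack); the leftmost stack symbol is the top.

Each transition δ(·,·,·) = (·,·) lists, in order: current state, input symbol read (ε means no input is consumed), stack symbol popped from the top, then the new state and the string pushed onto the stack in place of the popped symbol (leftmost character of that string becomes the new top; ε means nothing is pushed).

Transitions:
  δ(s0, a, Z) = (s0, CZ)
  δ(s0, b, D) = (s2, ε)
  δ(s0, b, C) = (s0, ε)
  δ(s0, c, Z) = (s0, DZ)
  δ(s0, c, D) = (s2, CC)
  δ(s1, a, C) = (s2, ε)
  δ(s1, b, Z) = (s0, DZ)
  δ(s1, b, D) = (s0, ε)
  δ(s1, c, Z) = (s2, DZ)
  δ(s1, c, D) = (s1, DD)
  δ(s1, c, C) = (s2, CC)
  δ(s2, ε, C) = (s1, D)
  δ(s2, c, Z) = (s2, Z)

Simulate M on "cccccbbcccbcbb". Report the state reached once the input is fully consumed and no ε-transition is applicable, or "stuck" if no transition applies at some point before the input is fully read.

stuck

(s0, cccccbbcccbcbb, Z) ⊢ (s0, ccccbbcccbcbb, DZ) ⊢ (s2, cccbbcccbcbb, CCZ) ⊢ (s1, cccbbcccbcbb, DCZ) ⊢ (s1, ccbbcccbcbb, DDCZ) ⊢ (s1, cbbcccbcbb, DDDCZ) ⊢ (s1, bbcccbcbb, DDDDCZ) ⊢ (s0, bcccbcbb, DDDCZ) ⊢ (s2, cccbcbb, DDCZ)
No transition for (s2, c, top D); M blocks with input cccbcbb remaining.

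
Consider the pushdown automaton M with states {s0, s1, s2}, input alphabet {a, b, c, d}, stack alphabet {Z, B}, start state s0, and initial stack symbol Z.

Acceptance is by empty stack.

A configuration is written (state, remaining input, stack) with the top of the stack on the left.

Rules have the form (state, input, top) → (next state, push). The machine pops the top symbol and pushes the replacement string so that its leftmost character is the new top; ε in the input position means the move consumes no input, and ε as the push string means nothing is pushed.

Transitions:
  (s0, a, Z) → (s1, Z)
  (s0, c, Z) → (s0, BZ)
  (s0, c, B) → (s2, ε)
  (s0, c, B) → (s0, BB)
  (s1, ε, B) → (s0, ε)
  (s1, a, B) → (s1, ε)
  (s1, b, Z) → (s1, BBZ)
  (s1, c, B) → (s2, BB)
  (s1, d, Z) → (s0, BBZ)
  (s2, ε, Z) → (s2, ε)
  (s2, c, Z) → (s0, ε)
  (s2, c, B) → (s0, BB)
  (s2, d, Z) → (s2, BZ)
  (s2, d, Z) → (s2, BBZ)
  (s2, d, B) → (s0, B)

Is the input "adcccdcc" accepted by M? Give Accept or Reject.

One accepting computation: (s0, adcccdcc, Z) ⊢ (s1, dcccdcc, Z) ⊢ (s0, cccdcc, BBZ) ⊢ (s2, ccdcc, BZ) ⊢ (s0, cdcc, BBZ) ⊢ (s2, dcc, BZ) ⊢ (s0, cc, BZ) ⊢ (s2, c, Z) ⊢ (s0, ε, ε)
All input consumed and the stack is empty.

Accept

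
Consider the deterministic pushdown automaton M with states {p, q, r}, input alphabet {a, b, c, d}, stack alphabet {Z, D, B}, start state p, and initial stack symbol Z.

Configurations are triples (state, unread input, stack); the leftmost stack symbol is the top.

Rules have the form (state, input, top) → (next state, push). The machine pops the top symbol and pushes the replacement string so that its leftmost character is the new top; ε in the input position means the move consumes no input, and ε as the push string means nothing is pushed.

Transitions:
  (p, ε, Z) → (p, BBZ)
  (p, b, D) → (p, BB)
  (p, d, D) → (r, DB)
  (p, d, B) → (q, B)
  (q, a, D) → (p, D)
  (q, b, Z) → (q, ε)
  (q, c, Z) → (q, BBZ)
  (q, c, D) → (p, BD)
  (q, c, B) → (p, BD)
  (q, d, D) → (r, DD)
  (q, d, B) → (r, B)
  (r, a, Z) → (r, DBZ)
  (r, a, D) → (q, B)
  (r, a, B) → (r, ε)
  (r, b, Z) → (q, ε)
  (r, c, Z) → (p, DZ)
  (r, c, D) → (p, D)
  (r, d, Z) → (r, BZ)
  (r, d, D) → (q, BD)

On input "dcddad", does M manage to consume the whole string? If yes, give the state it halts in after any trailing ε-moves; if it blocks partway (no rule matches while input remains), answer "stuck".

q

(p, dcddad, Z)
  ε-move, top Z: go to p, push BBZ → (p, dcddad, BBZ)
  read d, top B: go to q, push B → (q, cddad, BBZ)
  read c, top B: go to p, push BD → (p, ddad, BDBZ)
  read d, top B: go to q, push B → (q, dad, BDBZ)
  read d, top B: go to r, push B → (r, ad, BDBZ)
  read a, top B: go to r, push ε → (r, d, DBZ)
  read d, top D: go to q, push BD → (q, ε, BDBZ)
All input consumed; M is in state q.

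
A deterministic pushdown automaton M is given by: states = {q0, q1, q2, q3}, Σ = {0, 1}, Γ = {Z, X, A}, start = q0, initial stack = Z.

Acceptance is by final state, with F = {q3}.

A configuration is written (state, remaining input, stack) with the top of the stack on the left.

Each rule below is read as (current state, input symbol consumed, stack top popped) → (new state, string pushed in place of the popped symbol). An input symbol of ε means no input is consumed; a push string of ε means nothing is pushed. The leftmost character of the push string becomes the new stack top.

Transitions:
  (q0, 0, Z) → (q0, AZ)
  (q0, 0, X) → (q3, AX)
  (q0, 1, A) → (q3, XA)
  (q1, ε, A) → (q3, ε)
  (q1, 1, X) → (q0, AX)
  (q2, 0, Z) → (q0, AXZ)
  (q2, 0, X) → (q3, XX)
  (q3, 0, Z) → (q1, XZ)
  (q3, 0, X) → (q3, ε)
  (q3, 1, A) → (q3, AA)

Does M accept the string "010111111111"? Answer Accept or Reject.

(q0, 010111111111, Z)
  read 0, top Z: go to q0, push AZ → (q0, 10111111111, AZ)
  read 1, top A: go to q3, push XA → (q3, 0111111111, XAZ)
  read 0, top X: go to q3, push ε → (q3, 111111111, AZ)
  read 1, top A: go to q3, push AA → (q3, 11111111, AAZ)
  read 1, top A: go to q3, push AA → (q3, 1111111, AAAZ)
  read 1, top A: go to q3, push AA → (q3, 111111, AAAAZ)
  read 1, top A: go to q3, push AA → (q3, 11111, AAAAAZ)
  read 1, top A: go to q3, push AA → (q3, 1111, AAAAAAZ)
  read 1, top A: go to q3, push AA → (q3, 111, AAAAAAAZ)
  read 1, top A: go to q3, push AA → (q3, 11, AAAAAAAAZ)
  read 1, top A: go to q3, push AA → (q3, 1, AAAAAAAAAZ)
  read 1, top A: go to q3, push AA → (q3, ε, AAAAAAAAAAZ)
All input consumed; state q3 ∈ F.

Accept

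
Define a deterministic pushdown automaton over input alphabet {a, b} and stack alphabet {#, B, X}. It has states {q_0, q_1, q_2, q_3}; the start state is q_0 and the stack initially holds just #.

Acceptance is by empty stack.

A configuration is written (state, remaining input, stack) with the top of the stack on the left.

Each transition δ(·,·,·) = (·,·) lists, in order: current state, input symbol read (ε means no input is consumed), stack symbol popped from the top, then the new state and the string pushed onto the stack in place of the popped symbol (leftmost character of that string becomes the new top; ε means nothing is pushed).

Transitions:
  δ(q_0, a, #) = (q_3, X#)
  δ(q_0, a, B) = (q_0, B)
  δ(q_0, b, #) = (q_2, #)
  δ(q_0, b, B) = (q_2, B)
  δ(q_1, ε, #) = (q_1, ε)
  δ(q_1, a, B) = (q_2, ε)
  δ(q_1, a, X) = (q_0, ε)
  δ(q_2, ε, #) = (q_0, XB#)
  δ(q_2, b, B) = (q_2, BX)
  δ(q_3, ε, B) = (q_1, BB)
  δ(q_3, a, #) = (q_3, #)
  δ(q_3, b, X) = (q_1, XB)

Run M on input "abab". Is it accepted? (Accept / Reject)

(q_0, abab, #) ⊢ (q_3, bab, X#) ⊢ (q_1, ab, XB#) ⊢ (q_0, b, B#) ⊢ (q_2, ε, B#)
All input consumed; stack is B#, not empty, and no further ε-move applies.

Reject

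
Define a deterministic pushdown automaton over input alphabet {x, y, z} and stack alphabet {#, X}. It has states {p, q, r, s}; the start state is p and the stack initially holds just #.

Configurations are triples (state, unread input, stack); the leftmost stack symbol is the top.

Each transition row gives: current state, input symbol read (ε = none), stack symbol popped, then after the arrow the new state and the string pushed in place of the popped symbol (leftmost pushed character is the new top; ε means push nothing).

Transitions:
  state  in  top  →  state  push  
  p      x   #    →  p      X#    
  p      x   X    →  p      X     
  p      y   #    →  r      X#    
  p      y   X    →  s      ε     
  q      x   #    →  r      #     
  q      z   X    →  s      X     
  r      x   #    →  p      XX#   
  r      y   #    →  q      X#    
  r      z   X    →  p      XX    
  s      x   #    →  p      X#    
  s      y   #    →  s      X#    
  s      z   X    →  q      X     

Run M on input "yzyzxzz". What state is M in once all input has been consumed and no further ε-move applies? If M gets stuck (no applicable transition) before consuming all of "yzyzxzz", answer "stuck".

(p, yzyzxzz, #) ⊢ (r, zyzxzz, X#) ⊢ (p, yzxzz, XX#) ⊢ (s, zxzz, X#) ⊢ (q, xzz, X#)
No transition for (q, x, top X); M blocks with input xzz remaining.

stuck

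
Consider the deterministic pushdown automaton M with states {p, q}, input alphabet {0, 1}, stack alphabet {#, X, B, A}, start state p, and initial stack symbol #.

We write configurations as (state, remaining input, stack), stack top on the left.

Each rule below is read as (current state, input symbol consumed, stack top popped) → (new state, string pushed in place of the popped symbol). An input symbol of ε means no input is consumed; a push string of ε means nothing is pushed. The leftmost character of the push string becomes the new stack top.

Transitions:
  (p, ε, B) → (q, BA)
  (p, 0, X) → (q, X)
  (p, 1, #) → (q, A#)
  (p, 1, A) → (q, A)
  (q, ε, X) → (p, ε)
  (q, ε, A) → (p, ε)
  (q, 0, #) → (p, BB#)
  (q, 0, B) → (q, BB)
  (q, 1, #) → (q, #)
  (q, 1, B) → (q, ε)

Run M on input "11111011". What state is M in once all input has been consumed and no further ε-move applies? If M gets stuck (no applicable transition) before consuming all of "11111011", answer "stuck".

(p, 11111011, #) ⊢ (q, 1111011, A#) ⊢ (p, 1111011, #) ⊢ (q, 111011, A#) ⊢ (p, 111011, #) ⊢ (q, 11011, A#) ⊢ (p, 11011, #) ⊢ (q, 1011, A#) ⊢ (p, 1011, #) ⊢ (q, 011, A#) ⊢ (p, 011, #)
No transition for (p, 0, top #); M blocks with input 011 remaining.

stuck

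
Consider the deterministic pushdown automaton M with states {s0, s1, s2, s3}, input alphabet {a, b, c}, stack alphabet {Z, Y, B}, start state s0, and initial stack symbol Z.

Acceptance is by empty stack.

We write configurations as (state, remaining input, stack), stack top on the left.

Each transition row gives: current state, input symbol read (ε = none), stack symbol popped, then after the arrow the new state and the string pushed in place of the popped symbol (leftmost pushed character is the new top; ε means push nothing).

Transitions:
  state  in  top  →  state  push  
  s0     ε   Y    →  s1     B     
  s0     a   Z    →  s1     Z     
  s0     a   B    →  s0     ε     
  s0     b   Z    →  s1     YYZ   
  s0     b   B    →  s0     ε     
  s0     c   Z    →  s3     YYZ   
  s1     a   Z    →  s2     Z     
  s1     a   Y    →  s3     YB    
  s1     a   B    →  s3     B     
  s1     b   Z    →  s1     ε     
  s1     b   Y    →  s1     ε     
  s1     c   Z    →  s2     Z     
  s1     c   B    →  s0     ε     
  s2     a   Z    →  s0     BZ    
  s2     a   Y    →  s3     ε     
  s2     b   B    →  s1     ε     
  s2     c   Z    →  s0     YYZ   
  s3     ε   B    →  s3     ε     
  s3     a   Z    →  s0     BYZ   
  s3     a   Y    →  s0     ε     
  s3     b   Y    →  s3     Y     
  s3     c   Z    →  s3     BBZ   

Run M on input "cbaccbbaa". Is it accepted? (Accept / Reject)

(s0, cbaccbbaa, Z) ⊢ (s3, baccbbaa, YYZ) ⊢ (s3, accbbaa, YYZ) ⊢ (s0, ccbbaa, YZ) ⊢ (s1, ccbbaa, BZ) ⊢ (s0, cbbaa, Z) ⊢ (s3, bbaa, YYZ) ⊢ (s3, baa, YYZ) ⊢ (s3, aa, YYZ) ⊢ (s0, a, YZ) ⊢ (s1, a, BZ) ⊢ (s3, ε, BZ) ⊢ (s3, ε, Z)
All input consumed; stack is Z, not empty, and no further ε-move applies.

Reject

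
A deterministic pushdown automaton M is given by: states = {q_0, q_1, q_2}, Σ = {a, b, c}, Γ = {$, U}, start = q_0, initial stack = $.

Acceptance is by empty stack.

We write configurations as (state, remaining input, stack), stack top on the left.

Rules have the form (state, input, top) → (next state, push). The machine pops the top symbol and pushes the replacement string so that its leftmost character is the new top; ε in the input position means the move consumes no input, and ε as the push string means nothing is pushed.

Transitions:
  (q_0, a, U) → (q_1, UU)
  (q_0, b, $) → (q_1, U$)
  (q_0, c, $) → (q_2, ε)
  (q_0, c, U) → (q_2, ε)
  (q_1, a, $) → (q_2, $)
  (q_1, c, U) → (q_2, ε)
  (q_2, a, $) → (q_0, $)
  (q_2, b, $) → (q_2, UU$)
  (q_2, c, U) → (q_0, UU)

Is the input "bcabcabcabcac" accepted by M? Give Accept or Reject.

Accept

(q_0, bcabcabcabcac, $)
  read b, top $: go to q_1, push U$ → (q_1, cabcabcabcac, U$)
  read c, top U: go to q_2, push ε → (q_2, abcabcabcac, $)
  read a, top $: go to q_0, push $ → (q_0, bcabcabcac, $)
  read b, top $: go to q_1, push U$ → (q_1, cabcabcac, U$)
  read c, top U: go to q_2, push ε → (q_2, abcabcac, $)
  read a, top $: go to q_0, push $ → (q_0, bcabcac, $)
  read b, top $: go to q_1, push U$ → (q_1, cabcac, U$)
  read c, top U: go to q_2, push ε → (q_2, abcac, $)
  read a, top $: go to q_0, push $ → (q_0, bcac, $)
  read b, top $: go to q_1, push U$ → (q_1, cac, U$)
  read c, top U: go to q_2, push ε → (q_2, ac, $)
  read a, top $: go to q_0, push $ → (q_0, c, $)
  read c, top $: go to q_2, push ε → (q_2, ε, ε)
All input consumed and the stack is empty.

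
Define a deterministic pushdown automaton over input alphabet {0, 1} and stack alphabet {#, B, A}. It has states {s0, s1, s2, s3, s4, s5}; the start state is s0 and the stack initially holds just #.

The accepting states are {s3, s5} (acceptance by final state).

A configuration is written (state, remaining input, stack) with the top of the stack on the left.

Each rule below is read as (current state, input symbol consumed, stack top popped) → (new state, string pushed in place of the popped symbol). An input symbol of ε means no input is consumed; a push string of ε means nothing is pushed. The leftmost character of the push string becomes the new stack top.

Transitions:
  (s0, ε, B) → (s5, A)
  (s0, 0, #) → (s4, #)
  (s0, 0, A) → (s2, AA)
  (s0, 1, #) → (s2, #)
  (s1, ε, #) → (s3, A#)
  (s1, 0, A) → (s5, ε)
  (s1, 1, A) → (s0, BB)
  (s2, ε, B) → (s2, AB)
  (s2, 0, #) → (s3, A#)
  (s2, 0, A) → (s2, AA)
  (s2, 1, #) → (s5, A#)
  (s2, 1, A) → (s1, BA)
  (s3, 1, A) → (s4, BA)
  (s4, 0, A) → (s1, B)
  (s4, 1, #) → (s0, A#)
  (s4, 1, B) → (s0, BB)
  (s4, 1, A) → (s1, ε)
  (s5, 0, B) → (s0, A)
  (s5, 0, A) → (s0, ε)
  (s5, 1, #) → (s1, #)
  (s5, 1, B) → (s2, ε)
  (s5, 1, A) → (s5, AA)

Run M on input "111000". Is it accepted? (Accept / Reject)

Reject

(s0, 111000, #) ⊢ (s2, 11000, #) ⊢ (s5, 1000, A#) ⊢ (s5, 000, AA#) ⊢ (s0, 00, A#) ⊢ (s2, 0, AA#) ⊢ (s2, ε, AAA#)
All input consumed; state s2 ∉ F and no further ε-move applies.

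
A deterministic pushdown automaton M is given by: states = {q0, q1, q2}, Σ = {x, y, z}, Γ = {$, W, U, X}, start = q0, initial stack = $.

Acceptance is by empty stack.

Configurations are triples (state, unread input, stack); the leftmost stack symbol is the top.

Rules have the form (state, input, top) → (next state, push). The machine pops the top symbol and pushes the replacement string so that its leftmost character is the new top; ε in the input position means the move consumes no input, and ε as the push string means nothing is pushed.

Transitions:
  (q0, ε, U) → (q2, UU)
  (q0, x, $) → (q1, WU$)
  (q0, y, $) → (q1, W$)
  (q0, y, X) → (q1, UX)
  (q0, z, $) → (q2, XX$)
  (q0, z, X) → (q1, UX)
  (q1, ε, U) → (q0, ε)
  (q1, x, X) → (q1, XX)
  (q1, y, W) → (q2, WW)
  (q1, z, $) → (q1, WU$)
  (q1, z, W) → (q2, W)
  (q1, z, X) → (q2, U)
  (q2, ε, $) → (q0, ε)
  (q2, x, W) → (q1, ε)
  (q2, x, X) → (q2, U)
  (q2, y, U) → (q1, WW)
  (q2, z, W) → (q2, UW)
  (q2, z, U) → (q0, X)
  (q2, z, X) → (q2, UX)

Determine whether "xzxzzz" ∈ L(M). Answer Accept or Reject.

Reject

(q0, xzxzzz, $)
  read x, top $: go to q1, push WU$ → (q1, zxzzz, WU$)
  read z, top W: go to q2, push W → (q2, xzzz, WU$)
  read x, top W: go to q1, push ε → (q1, zzz, U$)
  ε-move, top U: go to q0, push ε → (q0, zzz, $)
  read z, top $: go to q2, push XX$ → (q2, zz, XX$)
  read z, top X: go to q2, push UX → (q2, z, UXX$)
  read z, top U: go to q0, push X → (q0, ε, XXX$)
All input consumed; stack is XXX$, not empty, and no further ε-move applies.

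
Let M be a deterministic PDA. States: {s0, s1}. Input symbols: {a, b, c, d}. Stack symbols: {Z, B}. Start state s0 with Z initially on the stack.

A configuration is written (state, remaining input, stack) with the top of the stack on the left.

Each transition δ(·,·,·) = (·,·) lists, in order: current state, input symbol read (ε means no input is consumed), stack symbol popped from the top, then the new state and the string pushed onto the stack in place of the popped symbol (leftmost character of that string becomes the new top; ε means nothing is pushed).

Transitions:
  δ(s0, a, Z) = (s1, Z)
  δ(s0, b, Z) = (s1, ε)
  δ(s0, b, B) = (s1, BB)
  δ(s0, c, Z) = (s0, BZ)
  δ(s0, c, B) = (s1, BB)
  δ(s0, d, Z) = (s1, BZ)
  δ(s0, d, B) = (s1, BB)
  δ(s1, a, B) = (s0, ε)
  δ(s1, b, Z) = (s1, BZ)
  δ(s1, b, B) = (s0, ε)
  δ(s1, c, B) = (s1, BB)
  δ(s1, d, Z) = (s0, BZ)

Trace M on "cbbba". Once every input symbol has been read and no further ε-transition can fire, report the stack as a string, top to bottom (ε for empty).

BZ

(s0, cbbba, Z) ⊢ (s0, bbba, BZ) ⊢ (s1, bba, BBZ) ⊢ (s0, ba, BZ) ⊢ (s1, a, BBZ) ⊢ (s0, ε, BZ)
All input consumed in state s0 with stack BZ.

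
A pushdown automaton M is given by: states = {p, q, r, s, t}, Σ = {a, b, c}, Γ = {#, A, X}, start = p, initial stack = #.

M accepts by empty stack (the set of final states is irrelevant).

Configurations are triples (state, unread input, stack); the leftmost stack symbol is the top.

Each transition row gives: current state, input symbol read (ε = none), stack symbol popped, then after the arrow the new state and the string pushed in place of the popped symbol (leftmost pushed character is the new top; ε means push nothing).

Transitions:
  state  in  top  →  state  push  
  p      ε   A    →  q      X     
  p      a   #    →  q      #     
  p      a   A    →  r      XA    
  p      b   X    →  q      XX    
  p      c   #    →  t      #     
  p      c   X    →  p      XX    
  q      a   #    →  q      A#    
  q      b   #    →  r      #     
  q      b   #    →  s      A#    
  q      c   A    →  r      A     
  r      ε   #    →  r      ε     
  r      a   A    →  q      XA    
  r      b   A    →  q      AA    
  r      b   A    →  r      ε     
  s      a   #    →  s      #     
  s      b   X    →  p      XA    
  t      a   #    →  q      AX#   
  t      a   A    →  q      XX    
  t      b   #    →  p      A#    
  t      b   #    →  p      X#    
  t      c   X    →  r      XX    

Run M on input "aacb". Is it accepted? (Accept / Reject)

One accepting computation: (p, aacb, #) ⊢ (q, acb, #) ⊢ (q, cb, A#) ⊢ (r, b, A#) ⊢ (r, ε, #) ⊢ (r, ε, ε)
All input consumed and the stack is empty.

Accept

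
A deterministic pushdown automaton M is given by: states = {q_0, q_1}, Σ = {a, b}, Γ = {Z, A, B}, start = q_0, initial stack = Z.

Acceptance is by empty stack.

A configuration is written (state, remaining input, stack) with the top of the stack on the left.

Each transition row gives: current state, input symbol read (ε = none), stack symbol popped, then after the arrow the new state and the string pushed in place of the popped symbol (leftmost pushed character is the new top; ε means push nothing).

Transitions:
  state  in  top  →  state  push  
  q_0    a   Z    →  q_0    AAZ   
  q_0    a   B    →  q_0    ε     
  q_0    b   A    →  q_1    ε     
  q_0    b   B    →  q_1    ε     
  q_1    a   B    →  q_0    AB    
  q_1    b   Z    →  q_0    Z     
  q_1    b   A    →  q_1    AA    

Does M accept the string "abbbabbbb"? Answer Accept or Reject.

(q_0, abbbabbbb, Z)
  read a, top Z: go to q_0, push AAZ → (q_0, bbbabbbb, AAZ)
  read b, top A: go to q_1, push ε → (q_1, bbabbbb, AZ)
  read b, top A: go to q_1, push AA → (q_1, babbbb, AAZ)
  read b, top A: go to q_1, push AA → (q_1, abbbb, AAAZ)
No transition applies at (q_1, abbbb, AAAZ); input not fully consumed.

Reject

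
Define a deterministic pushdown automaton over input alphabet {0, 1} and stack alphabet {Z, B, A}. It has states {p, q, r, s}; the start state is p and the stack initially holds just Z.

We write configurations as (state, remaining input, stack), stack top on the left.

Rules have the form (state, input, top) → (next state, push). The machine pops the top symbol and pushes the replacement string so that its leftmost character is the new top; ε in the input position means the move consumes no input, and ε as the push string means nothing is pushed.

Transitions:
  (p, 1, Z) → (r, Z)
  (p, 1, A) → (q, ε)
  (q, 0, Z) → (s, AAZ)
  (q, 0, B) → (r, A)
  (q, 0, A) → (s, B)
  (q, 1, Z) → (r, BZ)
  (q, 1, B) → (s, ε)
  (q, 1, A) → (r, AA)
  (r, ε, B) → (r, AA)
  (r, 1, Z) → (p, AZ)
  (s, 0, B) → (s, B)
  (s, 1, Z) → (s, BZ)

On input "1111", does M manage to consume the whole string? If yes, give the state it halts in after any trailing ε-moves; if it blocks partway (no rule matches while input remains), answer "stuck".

r

(p, 1111, Z) ⊢ (r, 111, Z) ⊢ (p, 11, AZ) ⊢ (q, 1, Z) ⊢ (r, ε, BZ) ⊢ (r, ε, AAZ)
All input consumed; M is in state r.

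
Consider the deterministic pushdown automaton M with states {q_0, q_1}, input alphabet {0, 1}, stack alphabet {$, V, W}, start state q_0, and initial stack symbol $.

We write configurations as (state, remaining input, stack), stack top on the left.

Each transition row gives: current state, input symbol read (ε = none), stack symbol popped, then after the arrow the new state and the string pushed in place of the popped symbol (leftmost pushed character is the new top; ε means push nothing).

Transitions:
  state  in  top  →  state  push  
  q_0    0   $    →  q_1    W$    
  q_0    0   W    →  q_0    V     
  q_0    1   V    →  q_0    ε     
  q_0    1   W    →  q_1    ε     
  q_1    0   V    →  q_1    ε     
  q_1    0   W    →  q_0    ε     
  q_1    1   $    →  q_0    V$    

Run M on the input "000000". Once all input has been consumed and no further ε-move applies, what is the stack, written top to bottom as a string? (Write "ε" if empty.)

(q_0, 000000, $) ⊢ (q_1, 00000, W$) ⊢ (q_0, 0000, $) ⊢ (q_1, 000, W$) ⊢ (q_0, 00, $) ⊢ (q_1, 0, W$) ⊢ (q_0, ε, $)
All input consumed in state q_0 with stack $.

$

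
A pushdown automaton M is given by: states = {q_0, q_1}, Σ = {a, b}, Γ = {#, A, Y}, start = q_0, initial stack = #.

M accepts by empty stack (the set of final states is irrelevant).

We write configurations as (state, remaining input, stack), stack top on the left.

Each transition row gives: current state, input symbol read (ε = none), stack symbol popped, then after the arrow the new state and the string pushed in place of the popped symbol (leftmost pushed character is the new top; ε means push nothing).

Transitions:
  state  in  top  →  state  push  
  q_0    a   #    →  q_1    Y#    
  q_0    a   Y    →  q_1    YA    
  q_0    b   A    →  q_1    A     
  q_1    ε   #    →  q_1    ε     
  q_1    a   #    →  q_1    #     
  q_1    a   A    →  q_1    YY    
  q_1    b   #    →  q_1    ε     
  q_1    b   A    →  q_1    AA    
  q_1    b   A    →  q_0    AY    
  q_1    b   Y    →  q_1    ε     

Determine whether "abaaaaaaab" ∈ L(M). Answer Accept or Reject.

One accepting computation: (q_0, abaaaaaaab, #) ⊢ (q_1, baaaaaaab, Y#) ⊢ (q_1, aaaaaaab, #) ⊢ (q_1, aaaaaab, #) ⊢ (q_1, aaaaab, #) ⊢ (q_1, aaaab, #) ⊢ (q_1, aaab, #) ⊢ (q_1, aab, #) ⊢ (q_1, ab, #) ⊢ (q_1, b, #) ⊢ (q_1, ε, ε)
All input consumed and the stack is empty.

Accept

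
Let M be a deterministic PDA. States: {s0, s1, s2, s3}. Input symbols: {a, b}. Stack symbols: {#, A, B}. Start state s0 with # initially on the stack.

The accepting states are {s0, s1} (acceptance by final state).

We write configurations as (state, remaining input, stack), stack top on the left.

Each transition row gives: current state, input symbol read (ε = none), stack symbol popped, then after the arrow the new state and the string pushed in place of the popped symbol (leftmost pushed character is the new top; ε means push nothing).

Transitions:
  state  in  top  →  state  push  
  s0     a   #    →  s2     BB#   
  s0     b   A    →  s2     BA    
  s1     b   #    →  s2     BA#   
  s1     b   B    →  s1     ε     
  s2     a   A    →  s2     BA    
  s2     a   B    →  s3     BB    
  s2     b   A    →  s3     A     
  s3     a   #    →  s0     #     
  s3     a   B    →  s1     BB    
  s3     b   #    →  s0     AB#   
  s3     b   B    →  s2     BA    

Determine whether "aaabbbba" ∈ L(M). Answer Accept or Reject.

(s0, aaabbbba, #) ⊢ (s2, aabbbba, BB#) ⊢ (s3, abbbba, BBB#) ⊢ (s1, bbbba, BBBB#) ⊢ (s1, bbba, BBB#) ⊢ (s1, bba, BB#) ⊢ (s1, ba, B#) ⊢ (s1, a, #)
No transition applies at (s1, a, #); input not fully consumed.

Reject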